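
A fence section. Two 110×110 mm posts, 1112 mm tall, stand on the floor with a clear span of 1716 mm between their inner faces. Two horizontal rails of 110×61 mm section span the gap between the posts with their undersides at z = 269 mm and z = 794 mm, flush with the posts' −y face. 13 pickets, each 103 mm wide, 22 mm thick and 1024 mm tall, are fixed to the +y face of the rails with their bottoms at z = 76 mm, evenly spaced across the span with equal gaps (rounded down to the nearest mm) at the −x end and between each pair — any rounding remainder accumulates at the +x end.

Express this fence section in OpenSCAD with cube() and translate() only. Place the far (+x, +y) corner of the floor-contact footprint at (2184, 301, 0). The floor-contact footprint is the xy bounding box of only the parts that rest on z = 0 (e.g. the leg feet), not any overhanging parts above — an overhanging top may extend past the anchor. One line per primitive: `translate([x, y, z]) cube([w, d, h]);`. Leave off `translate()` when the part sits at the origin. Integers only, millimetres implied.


translate([248, 191, 0]) cube([110, 110, 1112]);
translate([2074, 191, 0]) cube([110, 110, 1112]);
translate([358, 191, 269]) cube([1716, 110, 61]);
translate([358, 191, 794]) cube([1716, 110, 61]);
translate([384, 301, 76]) cube([103, 22, 1024]);
translate([513, 301, 76]) cube([103, 22, 1024]);
translate([642, 301, 76]) cube([103, 22, 1024]);
translate([771, 301, 76]) cube([103, 22, 1024]);
translate([900, 301, 76]) cube([103, 22, 1024]);
translate([1029, 301, 76]) cube([103, 22, 1024]);
translate([1158, 301, 76]) cube([103, 22, 1024]);
translate([1287, 301, 76]) cube([103, 22, 1024]);
translate([1416, 301, 76]) cube([103, 22, 1024]);
translate([1545, 301, 76]) cube([103, 22, 1024]);
translate([1674, 301, 76]) cube([103, 22, 1024]);
translate([1803, 301, 76]) cube([103, 22, 1024]);
translate([1932, 301, 76]) cube([103, 22, 1024]);


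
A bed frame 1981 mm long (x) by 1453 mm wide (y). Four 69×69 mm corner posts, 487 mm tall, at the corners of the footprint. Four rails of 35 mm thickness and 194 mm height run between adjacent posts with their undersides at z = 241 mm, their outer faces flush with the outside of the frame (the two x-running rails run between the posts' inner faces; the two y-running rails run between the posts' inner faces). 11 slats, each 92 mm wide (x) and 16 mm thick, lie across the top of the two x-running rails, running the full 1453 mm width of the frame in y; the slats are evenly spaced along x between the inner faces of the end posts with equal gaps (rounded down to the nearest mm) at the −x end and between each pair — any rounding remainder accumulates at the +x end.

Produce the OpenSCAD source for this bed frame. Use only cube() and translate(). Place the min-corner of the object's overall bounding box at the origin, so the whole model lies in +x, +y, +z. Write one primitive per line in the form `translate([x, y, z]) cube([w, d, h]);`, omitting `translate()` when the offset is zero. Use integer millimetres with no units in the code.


cube([69, 69, 487]);
translate([0, 1384, 0]) cube([69, 69, 487]);
translate([1912, 0, 0]) cube([69, 69, 487]);
translate([1912, 1384, 0]) cube([69, 69, 487]);
translate([69, 0, 241]) cube([1843, 35, 194]);
translate([69, 1418, 241]) cube([1843, 35, 194]);
translate([0, 69, 241]) cube([35, 1315, 194]);
translate([1946, 69, 241]) cube([35, 1315, 194]);
translate([138, 0, 435]) cube([92, 1453, 16]);
translate([299, 0, 435]) cube([92, 1453, 16]);
translate([460, 0, 435]) cube([92, 1453, 16]);
translate([621, 0, 435]) cube([92, 1453, 16]);
translate([782, 0, 435]) cube([92, 1453, 16]);
translate([943, 0, 435]) cube([92, 1453, 16]);
translate([1104, 0, 435]) cube([92, 1453, 16]);
translate([1265, 0, 435]) cube([92, 1453, 16]);
translate([1426, 0, 435]) cube([92, 1453, 16]);
translate([1587, 0, 435]) cube([92, 1453, 16]);
translate([1748, 0, 435]) cube([92, 1453, 16]);


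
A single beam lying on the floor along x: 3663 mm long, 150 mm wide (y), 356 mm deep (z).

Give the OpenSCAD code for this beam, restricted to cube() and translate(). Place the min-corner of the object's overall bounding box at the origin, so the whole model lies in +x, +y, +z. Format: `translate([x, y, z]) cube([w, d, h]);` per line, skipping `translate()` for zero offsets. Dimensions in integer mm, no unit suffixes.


cube([3663, 150, 356]);


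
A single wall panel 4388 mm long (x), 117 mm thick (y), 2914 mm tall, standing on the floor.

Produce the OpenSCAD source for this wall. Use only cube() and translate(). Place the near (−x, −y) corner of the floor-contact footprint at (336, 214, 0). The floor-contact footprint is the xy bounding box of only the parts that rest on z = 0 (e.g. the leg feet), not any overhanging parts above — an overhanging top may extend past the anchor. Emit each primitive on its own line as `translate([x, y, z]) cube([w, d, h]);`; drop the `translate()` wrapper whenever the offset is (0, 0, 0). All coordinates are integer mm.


translate([336, 214, 0]) cube([4388, 117, 2914]);


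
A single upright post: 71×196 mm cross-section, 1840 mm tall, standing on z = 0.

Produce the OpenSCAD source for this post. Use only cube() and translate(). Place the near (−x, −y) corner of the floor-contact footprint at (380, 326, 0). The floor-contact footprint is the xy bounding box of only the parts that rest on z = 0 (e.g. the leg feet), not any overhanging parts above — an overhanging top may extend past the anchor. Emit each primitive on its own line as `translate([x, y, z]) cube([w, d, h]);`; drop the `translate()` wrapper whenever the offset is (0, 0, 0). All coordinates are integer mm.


translate([380, 326, 0]) cube([71, 196, 1840]);


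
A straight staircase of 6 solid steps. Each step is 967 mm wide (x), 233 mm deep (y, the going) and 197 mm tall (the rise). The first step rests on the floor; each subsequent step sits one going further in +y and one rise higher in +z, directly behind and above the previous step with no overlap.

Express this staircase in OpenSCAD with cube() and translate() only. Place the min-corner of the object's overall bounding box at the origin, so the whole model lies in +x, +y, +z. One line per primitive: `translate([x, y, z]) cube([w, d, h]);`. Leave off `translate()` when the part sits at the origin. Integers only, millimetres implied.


cube([967, 233, 197]);
translate([0, 233, 197]) cube([967, 233, 197]);
translate([0, 466, 394]) cube([967, 233, 197]);
translate([0, 699, 591]) cube([967, 233, 197]);
translate([0, 932, 788]) cube([967, 233, 197]);
translate([0, 1165, 985]) cube([967, 233, 197]);


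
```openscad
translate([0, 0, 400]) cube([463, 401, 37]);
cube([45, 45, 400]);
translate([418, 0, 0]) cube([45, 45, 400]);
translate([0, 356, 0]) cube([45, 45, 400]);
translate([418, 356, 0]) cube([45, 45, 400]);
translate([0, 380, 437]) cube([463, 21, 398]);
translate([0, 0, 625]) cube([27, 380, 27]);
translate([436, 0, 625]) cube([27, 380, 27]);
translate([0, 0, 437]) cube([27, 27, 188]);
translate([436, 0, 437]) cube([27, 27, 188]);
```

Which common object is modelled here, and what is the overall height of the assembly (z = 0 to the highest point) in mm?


A chair. The overall height is 835 mm.

A slab on four corner posts with a tall panel at the back — a chair. The seat slab sits at z = 400 with thickness 37, and the 398 mm backrest starts at the seat top, so the overall height is 400 + 37 + 398 = 835 mm.


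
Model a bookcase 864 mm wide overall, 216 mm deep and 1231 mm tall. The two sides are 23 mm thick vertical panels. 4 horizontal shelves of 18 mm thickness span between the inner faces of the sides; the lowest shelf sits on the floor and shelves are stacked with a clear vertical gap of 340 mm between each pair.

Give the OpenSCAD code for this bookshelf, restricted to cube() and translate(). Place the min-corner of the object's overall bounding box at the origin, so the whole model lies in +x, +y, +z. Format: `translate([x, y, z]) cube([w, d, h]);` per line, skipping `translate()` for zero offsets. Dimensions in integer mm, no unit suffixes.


cube([23, 216, 1231]);
translate([841, 0, 0]) cube([23, 216, 1231]);
translate([23, 0, 0]) cube([818, 216, 18]);
translate([23, 0, 358]) cube([818, 216, 18]);
translate([23, 0, 716]) cube([818, 216, 18]);
translate([23, 0, 1074]) cube([818, 216, 18]);


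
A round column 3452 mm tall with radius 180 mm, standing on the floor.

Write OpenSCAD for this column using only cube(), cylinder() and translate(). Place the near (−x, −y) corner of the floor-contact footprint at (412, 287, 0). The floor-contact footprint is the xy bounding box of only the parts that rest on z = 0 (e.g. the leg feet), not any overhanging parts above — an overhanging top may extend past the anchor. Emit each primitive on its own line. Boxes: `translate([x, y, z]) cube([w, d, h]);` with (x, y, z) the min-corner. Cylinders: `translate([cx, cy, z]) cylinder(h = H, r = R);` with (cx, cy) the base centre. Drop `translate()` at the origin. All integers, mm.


translate([592, 467, 0]) cylinder(h = 3452, r = 180);


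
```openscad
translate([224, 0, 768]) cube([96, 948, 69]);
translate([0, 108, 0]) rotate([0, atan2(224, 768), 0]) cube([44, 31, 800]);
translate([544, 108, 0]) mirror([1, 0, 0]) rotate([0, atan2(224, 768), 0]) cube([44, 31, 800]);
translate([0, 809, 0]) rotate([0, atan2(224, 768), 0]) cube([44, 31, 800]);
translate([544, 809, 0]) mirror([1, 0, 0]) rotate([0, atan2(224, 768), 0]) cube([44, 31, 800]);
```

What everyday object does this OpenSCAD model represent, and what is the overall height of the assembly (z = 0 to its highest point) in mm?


A sawhorse. The overall height is 837 mm.

A beam across two mirrored pairs of raked legs — a sawhorse. The beam's underside is at z = 768 (matching the legs' vertical rise in atan2(224, 768)) and the beam is 69 mm tall, so its top is at 768 + 69 = 837 mm. The raked legs top out at the beam's underside, so that is the highest point.


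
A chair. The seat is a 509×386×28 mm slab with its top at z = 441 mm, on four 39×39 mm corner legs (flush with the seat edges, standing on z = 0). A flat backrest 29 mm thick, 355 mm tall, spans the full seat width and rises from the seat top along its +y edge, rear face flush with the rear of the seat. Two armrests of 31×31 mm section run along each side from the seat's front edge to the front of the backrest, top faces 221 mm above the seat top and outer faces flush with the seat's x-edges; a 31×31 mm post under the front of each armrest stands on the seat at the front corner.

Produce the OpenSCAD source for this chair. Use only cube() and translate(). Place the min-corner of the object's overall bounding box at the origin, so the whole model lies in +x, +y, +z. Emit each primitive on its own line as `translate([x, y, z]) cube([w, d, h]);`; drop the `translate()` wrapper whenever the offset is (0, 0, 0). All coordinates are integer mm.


translate([0, 0, 413]) cube([509, 386, 28]);
cube([39, 39, 413]);
translate([470, 0, 0]) cube([39, 39, 413]);
translate([0, 347, 0]) cube([39, 39, 413]);
translate([470, 347, 0]) cube([39, 39, 413]);
translate([0, 357, 441]) cube([509, 29, 355]);
translate([0, 0, 631]) cube([31, 357, 31]);
translate([478, 0, 631]) cube([31, 357, 31]);
translate([0, 0, 441]) cube([31, 31, 190]);
translate([478, 0, 441]) cube([31, 31, 190]);


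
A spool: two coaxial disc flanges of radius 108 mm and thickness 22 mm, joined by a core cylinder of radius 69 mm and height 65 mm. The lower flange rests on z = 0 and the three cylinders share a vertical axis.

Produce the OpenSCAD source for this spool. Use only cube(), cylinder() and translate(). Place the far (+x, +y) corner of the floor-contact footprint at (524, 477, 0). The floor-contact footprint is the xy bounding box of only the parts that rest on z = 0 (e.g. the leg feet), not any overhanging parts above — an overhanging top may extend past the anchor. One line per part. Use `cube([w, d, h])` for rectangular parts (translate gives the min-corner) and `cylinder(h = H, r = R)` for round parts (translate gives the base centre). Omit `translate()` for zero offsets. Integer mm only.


translate([416, 369, 0]) cylinder(h = 22, r = 108);
translate([416, 369, 22]) cylinder(h = 65, r = 69);
translate([416, 369, 87]) cylinder(h = 22, r = 108);


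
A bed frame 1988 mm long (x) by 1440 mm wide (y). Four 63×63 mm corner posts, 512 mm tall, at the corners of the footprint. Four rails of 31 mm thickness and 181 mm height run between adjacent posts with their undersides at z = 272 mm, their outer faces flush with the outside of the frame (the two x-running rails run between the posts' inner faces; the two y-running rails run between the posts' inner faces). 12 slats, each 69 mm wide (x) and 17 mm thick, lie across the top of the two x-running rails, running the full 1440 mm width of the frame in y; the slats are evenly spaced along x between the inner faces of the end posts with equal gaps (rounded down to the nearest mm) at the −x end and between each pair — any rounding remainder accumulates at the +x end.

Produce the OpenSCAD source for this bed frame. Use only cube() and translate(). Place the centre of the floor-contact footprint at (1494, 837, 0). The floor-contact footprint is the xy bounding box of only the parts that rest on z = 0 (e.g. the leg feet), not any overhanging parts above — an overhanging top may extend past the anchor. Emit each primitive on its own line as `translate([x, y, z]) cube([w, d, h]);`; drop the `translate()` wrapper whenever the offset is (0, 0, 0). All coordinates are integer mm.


translate([500, 117, 0]) cube([63, 63, 512]);
translate([500, 1494, 0]) cube([63, 63, 512]);
translate([2425, 117, 0]) cube([63, 63, 512]);
translate([2425, 1494, 0]) cube([63, 63, 512]);
translate([563, 117, 272]) cube([1862, 31, 181]);
translate([563, 1526, 272]) cube([1862, 31, 181]);
translate([500, 180, 272]) cube([31, 1314, 181]);
translate([2457, 180, 272]) cube([31, 1314, 181]);
translate([642, 117, 453]) cube([69, 1440, 17]);
translate([790, 117, 453]) cube([69, 1440, 17]);
translate([938, 117, 453]) cube([69, 1440, 17]);
translate([1086, 117, 453]) cube([69, 1440, 17]);
translate([1234, 117, 453]) cube([69, 1440, 17]);
translate([1382, 117, 453]) cube([69, 1440, 17]);
translate([1530, 117, 453]) cube([69, 1440, 17]);
translate([1678, 117, 453]) cube([69, 1440, 17]);
translate([1826, 117, 453]) cube([69, 1440, 17]);
translate([1974, 117, 453]) cube([69, 1440, 17]);
translate([2122, 117, 453]) cube([69, 1440, 17]);
translate([2270, 117, 453]) cube([69, 1440, 17]);


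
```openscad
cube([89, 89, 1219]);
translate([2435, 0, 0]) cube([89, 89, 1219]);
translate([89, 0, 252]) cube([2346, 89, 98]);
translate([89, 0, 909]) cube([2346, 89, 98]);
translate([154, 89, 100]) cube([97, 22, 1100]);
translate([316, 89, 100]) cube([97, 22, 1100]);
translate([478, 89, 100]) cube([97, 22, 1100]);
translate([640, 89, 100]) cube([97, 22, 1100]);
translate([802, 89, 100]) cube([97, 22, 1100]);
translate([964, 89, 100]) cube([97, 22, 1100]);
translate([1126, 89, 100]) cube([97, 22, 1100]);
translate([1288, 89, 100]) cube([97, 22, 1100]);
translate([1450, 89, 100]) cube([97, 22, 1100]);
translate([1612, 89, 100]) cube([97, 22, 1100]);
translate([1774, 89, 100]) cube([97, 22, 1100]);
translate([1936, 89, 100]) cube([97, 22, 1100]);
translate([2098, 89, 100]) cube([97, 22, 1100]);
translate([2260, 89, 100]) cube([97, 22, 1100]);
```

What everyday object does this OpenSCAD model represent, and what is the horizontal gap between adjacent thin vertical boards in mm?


A fence section. The picket gap is 65 mm.

Two posts, two rails, 14 pickets — a fence section. Span 2346 mm holds 14 pickets of 97 mm with 15 equal gaps: ⌊(2346 − 14·97) / 15⌋ = 65 mm.


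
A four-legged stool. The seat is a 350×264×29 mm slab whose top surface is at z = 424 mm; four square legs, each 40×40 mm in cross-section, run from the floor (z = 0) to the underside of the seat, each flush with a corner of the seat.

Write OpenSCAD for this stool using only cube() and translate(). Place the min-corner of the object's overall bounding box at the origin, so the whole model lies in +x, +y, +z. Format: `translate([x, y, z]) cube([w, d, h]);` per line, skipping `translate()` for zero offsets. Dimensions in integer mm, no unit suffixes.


translate([0, 0, 395]) cube([350, 264, 29]);
cube([40, 40, 395]);
translate([310, 0, 0]) cube([40, 40, 395]);
translate([0, 224, 0]) cube([40, 40, 395]);
translate([310, 224, 0]) cube([40, 40, 395]);


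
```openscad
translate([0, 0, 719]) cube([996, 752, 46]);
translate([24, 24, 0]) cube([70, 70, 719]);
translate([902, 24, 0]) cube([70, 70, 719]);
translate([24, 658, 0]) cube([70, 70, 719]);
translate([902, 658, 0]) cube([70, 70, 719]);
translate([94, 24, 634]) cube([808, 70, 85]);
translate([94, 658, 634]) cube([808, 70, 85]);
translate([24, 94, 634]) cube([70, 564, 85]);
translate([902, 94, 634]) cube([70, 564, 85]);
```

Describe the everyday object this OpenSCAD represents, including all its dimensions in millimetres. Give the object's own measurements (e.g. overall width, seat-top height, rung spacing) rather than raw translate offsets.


A table: top 996 mm (x) × 752 mm (y), 46 mm thick, upper face at z = 765 mm, on four 70×70 mm square legs, each inset 24 mm from the nearest pair of top edges from z = 0 to the bottom of the top. Four apron rails, 70 mm thick and 85 mm tall, run between adjacent legs with their top edges flush with the underside of the top and their outer faces flush with the legs' outer faces.


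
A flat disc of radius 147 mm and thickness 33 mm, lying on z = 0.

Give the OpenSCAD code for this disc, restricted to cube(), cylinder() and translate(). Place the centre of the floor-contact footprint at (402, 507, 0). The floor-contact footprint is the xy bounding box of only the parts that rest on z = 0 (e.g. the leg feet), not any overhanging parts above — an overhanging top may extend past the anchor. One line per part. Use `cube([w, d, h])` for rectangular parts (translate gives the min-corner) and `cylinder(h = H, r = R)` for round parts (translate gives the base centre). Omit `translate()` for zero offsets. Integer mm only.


translate([402, 507, 0]) cylinder(h = 33, r = 147);


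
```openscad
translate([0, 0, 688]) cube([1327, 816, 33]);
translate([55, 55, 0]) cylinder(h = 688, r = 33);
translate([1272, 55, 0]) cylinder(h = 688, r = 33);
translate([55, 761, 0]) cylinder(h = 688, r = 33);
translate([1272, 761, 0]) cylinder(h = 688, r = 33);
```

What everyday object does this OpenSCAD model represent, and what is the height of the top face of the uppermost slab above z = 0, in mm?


A table. The table height is 721 mm.

A 1327×816×33 slab sits at z = 688 on four Ø66 mm round legs — a table. The top surface is at 688 + 33 = 721 mm.


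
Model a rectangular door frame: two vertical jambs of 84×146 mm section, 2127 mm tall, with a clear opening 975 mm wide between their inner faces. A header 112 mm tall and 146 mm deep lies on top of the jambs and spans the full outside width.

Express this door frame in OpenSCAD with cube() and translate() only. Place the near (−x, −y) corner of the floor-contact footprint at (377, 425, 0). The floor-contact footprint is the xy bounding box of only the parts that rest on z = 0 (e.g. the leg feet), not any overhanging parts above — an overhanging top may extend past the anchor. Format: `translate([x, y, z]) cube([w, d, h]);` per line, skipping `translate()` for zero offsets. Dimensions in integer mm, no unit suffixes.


translate([377, 425, 0]) cube([84, 146, 2127]);
translate([1436, 425, 0]) cube([84, 146, 2127]);
translate([377, 425, 2127]) cube([1143, 146, 112]);


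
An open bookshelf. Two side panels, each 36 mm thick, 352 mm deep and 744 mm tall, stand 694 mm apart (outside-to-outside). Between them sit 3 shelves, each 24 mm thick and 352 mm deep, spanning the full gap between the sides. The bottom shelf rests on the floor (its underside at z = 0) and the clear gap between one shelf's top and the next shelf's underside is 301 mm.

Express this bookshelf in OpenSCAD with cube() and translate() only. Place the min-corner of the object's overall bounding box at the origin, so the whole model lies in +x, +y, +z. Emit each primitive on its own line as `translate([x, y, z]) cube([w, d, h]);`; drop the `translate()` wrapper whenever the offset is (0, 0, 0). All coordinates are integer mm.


cube([36, 352, 744]);
translate([658, 0, 0]) cube([36, 352, 744]);
translate([36, 0, 0]) cube([622, 352, 24]);
translate([36, 0, 325]) cube([622, 352, 24]);
translate([36, 0, 650]) cube([622, 352, 24]);


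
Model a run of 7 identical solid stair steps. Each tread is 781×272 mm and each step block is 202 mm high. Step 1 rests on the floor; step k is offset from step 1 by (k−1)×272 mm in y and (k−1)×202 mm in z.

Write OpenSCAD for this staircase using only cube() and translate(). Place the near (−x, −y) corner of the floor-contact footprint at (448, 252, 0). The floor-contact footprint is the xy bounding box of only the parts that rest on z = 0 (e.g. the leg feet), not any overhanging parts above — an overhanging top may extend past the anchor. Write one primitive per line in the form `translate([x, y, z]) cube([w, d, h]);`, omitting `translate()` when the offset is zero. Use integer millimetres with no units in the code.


translate([448, 252, 0]) cube([781, 272, 202]);
translate([448, 524, 202]) cube([781, 272, 202]);
translate([448, 796, 404]) cube([781, 272, 202]);
translate([448, 1068, 606]) cube([781, 272, 202]);
translate([448, 1340, 808]) cube([781, 272, 202]);
translate([448, 1612, 1010]) cube([781, 272, 202]);
translate([448, 1884, 1212]) cube([781, 272, 202]);


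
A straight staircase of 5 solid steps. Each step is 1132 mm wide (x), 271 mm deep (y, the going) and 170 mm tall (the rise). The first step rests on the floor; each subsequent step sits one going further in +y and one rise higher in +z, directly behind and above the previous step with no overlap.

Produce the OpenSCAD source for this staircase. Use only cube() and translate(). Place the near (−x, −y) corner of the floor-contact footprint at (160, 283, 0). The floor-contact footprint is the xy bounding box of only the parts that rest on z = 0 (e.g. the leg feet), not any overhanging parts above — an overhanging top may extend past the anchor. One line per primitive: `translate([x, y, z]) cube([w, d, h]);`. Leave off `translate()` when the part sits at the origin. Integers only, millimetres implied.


translate([160, 283, 0]) cube([1132, 271, 170]);
translate([160, 554, 170]) cube([1132, 271, 170]);
translate([160, 825, 340]) cube([1132, 271, 170]);
translate([160, 1096, 510]) cube([1132, 271, 170]);
translate([160, 1367, 680]) cube([1132, 271, 170]);


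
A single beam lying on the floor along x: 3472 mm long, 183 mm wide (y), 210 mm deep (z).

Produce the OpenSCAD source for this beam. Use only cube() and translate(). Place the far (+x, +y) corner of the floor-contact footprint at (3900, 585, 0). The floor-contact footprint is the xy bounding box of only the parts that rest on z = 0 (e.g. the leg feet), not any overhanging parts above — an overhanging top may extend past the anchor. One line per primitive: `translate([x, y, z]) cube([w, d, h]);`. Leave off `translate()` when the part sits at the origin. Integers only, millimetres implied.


translate([428, 402, 0]) cube([3472, 183, 210]);


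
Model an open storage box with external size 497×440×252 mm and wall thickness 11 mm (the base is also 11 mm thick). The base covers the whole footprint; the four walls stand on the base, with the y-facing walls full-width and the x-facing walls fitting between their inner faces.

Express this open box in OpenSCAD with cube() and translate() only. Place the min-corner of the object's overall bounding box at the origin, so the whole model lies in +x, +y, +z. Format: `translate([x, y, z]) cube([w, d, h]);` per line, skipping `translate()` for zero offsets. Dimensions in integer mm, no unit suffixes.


cube([497, 440, 11]);
translate([0, 0, 11]) cube([497, 11, 241]);
translate([0, 429, 11]) cube([497, 11, 241]);
translate([0, 11, 11]) cube([11, 418, 241]);
translate([486, 11, 11]) cube([11, 418, 241]);


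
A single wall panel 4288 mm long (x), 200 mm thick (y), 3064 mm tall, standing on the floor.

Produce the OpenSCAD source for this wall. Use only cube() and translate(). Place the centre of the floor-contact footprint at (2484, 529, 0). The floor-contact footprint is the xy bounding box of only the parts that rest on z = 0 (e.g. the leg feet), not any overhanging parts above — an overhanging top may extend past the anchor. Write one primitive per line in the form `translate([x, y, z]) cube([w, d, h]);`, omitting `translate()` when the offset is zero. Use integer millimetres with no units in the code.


translate([340, 429, 0]) cube([4288, 200, 3064]);


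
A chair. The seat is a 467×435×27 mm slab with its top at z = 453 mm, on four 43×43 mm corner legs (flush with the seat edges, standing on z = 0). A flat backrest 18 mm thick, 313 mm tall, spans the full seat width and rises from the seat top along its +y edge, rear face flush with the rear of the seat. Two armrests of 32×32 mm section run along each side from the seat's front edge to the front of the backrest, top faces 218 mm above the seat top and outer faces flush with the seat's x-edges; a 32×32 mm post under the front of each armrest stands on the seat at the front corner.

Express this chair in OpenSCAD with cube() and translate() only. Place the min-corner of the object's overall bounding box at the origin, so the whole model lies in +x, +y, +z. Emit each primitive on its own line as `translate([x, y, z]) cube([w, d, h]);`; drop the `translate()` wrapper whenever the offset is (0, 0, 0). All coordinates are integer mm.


translate([0, 0, 426]) cube([467, 435, 27]);
cube([43, 43, 426]);
translate([424, 0, 0]) cube([43, 43, 426]);
translate([0, 392, 0]) cube([43, 43, 426]);
translate([424, 392, 0]) cube([43, 43, 426]);
translate([0, 417, 453]) cube([467, 18, 313]);
translate([0, 0, 639]) cube([32, 417, 32]);
translate([435, 0, 639]) cube([32, 417, 32]);
translate([0, 0, 453]) cube([32, 32, 186]);
translate([435, 0, 453]) cube([32, 32, 186]);


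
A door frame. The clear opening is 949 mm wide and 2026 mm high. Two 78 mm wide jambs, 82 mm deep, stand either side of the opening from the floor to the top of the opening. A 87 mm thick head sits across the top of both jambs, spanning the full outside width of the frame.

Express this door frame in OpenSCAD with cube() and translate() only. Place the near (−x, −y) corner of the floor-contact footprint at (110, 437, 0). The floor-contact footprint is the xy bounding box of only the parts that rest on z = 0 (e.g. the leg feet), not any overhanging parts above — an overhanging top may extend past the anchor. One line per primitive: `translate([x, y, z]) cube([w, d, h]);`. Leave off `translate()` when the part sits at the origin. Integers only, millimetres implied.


translate([110, 437, 0]) cube([78, 82, 2026]);
translate([1137, 437, 0]) cube([78, 82, 2026]);
translate([110, 437, 2026]) cube([1105, 82, 87]);


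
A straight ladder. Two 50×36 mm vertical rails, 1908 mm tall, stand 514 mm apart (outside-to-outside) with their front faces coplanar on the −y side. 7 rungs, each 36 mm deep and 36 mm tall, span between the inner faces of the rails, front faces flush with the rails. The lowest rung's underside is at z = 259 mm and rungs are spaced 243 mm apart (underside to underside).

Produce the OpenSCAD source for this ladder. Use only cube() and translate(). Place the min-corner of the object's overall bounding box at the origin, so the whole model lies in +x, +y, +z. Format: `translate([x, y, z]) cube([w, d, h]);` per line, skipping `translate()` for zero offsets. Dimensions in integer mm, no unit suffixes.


// rung span = 514 - 2*50 = 414
// rung[k] z = 259 + k*243
cube([50, 36, 1908]);
translate([464, 0, 0]) cube([50, 36, 1908]);
translate([50, 0, 259]) cube([414, 36, 36]);
translate([50, 0, 502]) cube([414, 36, 36]);
translate([50, 0, 745]) cube([414, 36, 36]);
translate([50, 0, 988]) cube([414, 36, 36]);
translate([50, 0, 1231]) cube([414, 36, 36]);
translate([50, 0, 1474]) cube([414, 36, 36]);
translate([50, 0, 1717]) cube([414, 36, 36]);


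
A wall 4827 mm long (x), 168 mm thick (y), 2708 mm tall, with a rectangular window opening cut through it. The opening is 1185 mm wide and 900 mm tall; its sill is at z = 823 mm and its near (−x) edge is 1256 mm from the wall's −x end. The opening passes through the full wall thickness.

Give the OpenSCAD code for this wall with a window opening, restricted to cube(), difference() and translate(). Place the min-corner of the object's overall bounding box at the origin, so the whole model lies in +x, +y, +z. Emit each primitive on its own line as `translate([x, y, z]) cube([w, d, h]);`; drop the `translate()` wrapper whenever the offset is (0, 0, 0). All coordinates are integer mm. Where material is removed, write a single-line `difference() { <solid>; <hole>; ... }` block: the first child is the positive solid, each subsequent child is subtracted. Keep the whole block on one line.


difference() { cube([4827, 168, 2708]); translate([1256, 0, 823]) cube([1185, 168, 900]); }


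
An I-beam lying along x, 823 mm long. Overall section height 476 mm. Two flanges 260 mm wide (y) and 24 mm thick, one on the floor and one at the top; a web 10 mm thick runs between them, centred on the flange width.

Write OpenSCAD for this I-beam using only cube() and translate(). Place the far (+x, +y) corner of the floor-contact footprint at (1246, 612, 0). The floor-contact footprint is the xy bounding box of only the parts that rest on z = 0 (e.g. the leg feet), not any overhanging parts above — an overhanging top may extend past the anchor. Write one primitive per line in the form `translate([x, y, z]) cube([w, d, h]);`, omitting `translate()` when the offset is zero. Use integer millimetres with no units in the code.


translate([423, 352, 0]) cube([823, 260, 24]);
translate([423, 477, 24]) cube([823, 10, 428]);
translate([423, 352, 452]) cube([823, 260, 24]);


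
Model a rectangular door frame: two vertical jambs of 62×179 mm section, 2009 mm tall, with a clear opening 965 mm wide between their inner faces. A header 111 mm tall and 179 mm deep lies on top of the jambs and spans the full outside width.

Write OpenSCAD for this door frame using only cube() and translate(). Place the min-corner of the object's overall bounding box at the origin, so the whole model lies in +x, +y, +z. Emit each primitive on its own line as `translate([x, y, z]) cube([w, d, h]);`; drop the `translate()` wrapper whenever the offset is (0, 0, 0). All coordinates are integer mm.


cube([62, 179, 2009]);
translate([1027, 0, 0]) cube([62, 179, 2009]);
translate([0, 0, 2009]) cube([1089, 179, 111]);


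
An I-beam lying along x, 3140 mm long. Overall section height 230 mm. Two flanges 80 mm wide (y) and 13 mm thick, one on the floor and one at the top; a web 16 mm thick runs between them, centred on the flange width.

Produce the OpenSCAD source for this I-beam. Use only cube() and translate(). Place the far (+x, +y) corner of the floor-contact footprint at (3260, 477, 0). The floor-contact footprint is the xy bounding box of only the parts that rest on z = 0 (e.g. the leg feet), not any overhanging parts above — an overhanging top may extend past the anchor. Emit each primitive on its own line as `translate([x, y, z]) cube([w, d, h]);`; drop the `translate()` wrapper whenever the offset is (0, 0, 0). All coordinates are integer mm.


translate([120, 397, 0]) cube([3140, 80, 13]);
translate([120, 429, 13]) cube([3140, 16, 204]);
translate([120, 397, 217]) cube([3140, 80, 13]);


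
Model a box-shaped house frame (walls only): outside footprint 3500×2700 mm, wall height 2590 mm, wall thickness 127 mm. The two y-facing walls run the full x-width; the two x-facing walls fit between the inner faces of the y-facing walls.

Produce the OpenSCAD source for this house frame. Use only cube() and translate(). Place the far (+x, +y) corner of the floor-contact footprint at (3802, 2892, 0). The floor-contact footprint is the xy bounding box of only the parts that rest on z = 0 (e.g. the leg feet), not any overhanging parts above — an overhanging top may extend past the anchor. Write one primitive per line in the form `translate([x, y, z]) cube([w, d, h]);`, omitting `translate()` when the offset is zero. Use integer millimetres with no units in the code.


translate([302, 192, 0]) cube([3500, 127, 2590]);
translate([302, 2765, 0]) cube([3500, 127, 2590]);
translate([302, 319, 0]) cube([127, 2446, 2590]);
translate([3675, 319, 0]) cube([127, 2446, 2590]);


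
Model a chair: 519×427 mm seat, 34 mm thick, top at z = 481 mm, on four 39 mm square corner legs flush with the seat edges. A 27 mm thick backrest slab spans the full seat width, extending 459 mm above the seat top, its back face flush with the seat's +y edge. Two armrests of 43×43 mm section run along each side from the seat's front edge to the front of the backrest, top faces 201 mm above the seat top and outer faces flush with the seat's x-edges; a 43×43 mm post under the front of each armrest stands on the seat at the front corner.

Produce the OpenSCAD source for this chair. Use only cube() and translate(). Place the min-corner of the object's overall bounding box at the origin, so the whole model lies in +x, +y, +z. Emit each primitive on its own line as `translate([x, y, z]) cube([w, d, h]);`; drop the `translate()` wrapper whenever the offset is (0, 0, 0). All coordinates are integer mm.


translate([0, 0, 447]) cube([519, 427, 34]);
cube([39, 39, 447]);
translate([480, 0, 0]) cube([39, 39, 447]);
translate([0, 388, 0]) cube([39, 39, 447]);
translate([480, 388, 0]) cube([39, 39, 447]);
translate([0, 400, 481]) cube([519, 27, 459]);
translate([0, 0, 639]) cube([43, 400, 43]);
translate([476, 0, 639]) cube([43, 400, 43]);
translate([0, 0, 481]) cube([43, 43, 158]);
translate([476, 0, 481]) cube([43, 43, 158]);


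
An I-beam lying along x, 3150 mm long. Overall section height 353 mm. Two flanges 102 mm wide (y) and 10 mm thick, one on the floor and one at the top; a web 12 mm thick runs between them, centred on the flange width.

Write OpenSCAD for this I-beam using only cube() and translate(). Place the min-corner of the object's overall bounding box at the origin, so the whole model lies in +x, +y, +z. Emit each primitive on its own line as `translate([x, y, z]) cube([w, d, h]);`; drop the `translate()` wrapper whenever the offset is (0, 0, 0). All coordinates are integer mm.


cube([3150, 102, 10]);
translate([0, 45, 10]) cube([3150, 12, 333]);
translate([0, 0, 343]) cube([3150, 102, 10]);


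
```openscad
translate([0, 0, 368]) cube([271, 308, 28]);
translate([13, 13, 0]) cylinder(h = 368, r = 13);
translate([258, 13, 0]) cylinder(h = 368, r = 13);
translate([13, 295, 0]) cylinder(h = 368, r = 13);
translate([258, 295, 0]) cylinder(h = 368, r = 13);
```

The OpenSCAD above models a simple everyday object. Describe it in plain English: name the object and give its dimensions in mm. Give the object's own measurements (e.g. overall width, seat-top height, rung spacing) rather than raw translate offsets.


A simple wooden stool: a rectangular seat 271 mm (x) by 308 mm (y), 28 mm thick, top face at z = 396 mm, on four round legs, each 26 mm in diameter. The legs rest on z = 0, each leg's axis is inset half a diameter from the nearest pair of seat edges (so the leg's bounding box is flush with the corner).


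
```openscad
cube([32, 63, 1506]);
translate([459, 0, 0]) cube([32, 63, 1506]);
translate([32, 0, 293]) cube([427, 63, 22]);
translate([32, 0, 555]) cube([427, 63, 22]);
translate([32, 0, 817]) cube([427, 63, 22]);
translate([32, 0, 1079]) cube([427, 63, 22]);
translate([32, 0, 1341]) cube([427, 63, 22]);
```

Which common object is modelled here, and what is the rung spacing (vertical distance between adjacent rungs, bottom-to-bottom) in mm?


A ladder. The rung spacing is 262 mm.

Two tall 32×63 posts with 5 short bars between them — a ladder. Adjacent rungs sit at z = 293 and z = 555, so the spacing is 555 − 293 = 262 mm.


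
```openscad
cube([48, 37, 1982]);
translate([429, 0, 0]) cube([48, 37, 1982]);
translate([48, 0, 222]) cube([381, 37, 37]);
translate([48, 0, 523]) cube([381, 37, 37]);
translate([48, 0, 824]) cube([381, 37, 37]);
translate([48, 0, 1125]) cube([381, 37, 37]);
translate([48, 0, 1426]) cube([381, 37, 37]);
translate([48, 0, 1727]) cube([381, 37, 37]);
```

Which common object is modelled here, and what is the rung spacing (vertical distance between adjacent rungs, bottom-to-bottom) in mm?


A ladder. The rung spacing is 301 mm.

Two tall 48×37 posts with 6 short bars between them — a ladder. Adjacent rungs sit at z = 222 and z = 523, so the spacing is 523 − 222 = 301 mm.


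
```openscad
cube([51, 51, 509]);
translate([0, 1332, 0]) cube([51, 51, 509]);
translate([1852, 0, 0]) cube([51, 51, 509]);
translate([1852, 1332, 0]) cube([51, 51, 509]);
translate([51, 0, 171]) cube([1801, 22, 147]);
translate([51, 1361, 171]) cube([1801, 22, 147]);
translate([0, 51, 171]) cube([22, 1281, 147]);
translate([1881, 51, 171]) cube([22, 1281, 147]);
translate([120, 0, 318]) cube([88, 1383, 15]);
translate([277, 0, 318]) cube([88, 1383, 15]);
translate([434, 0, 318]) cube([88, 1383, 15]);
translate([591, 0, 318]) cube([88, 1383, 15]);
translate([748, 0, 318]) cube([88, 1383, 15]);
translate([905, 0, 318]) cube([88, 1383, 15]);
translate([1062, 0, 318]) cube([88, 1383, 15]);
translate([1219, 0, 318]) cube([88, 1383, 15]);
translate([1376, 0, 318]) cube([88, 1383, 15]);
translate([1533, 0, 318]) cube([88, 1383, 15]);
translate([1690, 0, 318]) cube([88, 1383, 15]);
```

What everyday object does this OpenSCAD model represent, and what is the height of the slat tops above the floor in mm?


A bed frame. The slat-top height is 333 mm.

Four posts, four rails, and a row of slats — a bed frame. Slats sit on the rails at z = 171 + 147 = 318; with slat thickness 15, the top is 333 mm.


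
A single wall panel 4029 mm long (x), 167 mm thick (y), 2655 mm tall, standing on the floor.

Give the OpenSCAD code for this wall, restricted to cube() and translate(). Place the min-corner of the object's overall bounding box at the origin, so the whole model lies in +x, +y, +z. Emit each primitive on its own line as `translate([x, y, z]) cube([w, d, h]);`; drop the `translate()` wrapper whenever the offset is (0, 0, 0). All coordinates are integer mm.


cube([4029, 167, 2655]);


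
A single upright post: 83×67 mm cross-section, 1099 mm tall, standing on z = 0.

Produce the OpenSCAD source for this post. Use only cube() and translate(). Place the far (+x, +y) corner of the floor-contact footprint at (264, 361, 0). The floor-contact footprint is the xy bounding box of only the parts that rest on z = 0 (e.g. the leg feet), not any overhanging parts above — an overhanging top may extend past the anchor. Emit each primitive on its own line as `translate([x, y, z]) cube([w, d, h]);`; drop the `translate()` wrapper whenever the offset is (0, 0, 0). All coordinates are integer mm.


translate([181, 294, 0]) cube([83, 67, 1099]);


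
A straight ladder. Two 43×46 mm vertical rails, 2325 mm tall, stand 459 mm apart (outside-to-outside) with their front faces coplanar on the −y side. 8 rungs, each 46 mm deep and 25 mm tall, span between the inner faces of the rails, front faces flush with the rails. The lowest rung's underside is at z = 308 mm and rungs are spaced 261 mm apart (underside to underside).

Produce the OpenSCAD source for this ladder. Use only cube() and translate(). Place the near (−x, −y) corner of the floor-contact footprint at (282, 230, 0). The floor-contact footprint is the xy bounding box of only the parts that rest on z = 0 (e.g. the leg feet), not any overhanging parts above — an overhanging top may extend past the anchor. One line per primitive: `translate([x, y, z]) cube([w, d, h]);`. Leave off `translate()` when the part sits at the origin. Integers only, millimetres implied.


translate([282, 230, 0]) cube([43, 46, 2325]);
translate([698, 230, 0]) cube([43, 46, 2325]);
translate([325, 230, 308]) cube([373, 46, 25]);
translate([325, 230, 569]) cube([373, 46, 25]);
translate([325, 230, 830]) cube([373, 46, 25]);
translate([325, 230, 1091]) cube([373, 46, 25]);
translate([325, 230, 1352]) cube([373, 46, 25]);
translate([325, 230, 1613]) cube([373, 46, 25]);
translate([325, 230, 1874]) cube([373, 46, 25]);
translate([325, 230, 2135]) cube([373, 46, 25]);
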